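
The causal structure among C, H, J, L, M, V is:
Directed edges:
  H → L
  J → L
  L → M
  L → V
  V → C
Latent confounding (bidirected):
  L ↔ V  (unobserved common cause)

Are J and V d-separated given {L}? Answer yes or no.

Bayes-Ball from J | {L} reaches {C,H,V}.
V ∈ reach(J|{L}) ⇒ J ⊥̸ V | {L}.

No — J and V are d-connected given {L}.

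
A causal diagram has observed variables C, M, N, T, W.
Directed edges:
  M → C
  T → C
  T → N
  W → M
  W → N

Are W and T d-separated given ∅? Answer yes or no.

Bayes-Ball from W | ∅ reaches {C,M,N}.
T ∉ reach(W|∅) ⇒ W ⊥ T | ∅.

Yes — W ⊥ T | ∅.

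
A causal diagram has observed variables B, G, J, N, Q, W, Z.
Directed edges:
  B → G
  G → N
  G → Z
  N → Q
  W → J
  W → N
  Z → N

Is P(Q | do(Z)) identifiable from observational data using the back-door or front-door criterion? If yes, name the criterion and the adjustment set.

P(Q|do(Z)): backdoor, adjust for {G}.

desc(Z)\{Z}={N,Q}; candidates ⊆ {B,G,J,W}.
size 0: {}; under {} Z still reaches {B,G,N,Q} ∋ Q.
{G}: Z⊥Q given {G} in G with Z→· removed — back-door holds.
P(Q|do(Z)) = Σ_{G} P(Q|Z,G)·P(G).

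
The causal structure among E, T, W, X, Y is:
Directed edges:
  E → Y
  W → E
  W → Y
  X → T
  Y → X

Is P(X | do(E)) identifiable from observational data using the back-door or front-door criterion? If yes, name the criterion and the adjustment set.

desc(E)\{E}={T,X,Y}; candidates ⊆ {W}.
size 0: {}; under {} E still reaches {T,W,X,Y} ∋ X.
{W}: E⊥X given {W} in G with E→· removed — back-door holds.
P(X|do(E)) = Σ_{W} P(X|E,W)·P(W).

P(X|do(E)): backdoor, adjust for {W}.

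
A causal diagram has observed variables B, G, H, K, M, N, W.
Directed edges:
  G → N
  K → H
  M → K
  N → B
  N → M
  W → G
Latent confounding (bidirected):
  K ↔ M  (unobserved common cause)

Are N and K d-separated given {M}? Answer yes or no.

No — N and K are d-connected given {M}.

Bayes-Ball from N | {M} reaches {B,G,H,K,W}.
K ∈ reach(N|{M}) ⇒ N ⊥̸ K | {M}.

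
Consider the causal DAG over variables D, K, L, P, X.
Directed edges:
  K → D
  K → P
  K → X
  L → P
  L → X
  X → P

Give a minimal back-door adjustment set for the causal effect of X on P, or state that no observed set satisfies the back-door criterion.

desc(X)\{X}={P}; candidates ⊆ {D,K,L}.
size 0: {}; under {} X still reaches {D,K,L,P} ∋ P.
size 1: {D}, {K}, {L}; under {D} X still reaches {K,L,P} ∋ P.
{K,L}: X⊥P given {K,L} in G with X→· removed — back-door holds.

X→P: minimal back-door set {K, L}.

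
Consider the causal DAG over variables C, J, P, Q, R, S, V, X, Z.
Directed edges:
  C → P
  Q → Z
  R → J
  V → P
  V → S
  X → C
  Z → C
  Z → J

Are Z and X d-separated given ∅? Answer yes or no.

Yes — Z ⊥ X | ∅.

Bayes-Ball from Z | ∅ reaches {C,J,P,Q}.
X ∉ reach(Z|∅) ⇒ Z ⊥ X | ∅.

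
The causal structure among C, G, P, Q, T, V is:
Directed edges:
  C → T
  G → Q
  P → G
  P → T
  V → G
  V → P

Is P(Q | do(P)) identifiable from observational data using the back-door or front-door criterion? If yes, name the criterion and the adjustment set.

desc(P)\{P}={G,Q,T}; candidates ⊆ {C,V}.
size 0: {}; under {} P still reaches {G,Q,V} ∋ Q.
{V}: P⊥Q given {V} in G with P→· removed — back-door holds.
P(Q|do(P)) = Σ_{V} P(Q|P,V)·P(V).

P(Q|do(P)): backdoor, adjust for {V}.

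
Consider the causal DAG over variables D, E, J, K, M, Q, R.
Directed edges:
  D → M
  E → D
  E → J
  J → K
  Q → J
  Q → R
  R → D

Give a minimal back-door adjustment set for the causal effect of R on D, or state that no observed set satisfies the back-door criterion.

R→D: minimal back-door set ∅.

desc(R)\{R}={D,M}; candidates ⊆ {E,J,K,Q}.
∅: R⊥D given ∅ in G with R→· removed — back-door holds.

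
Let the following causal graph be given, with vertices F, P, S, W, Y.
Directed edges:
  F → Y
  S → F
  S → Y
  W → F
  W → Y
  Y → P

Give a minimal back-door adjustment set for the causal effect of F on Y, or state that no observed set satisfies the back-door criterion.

desc(F)\{F}={P,Y}; candidates ⊆ {S,W}.
size 0: {}; under {} F still reaches {P,S,W,Y} ∋ Y.
size 1: {S}, {W}; under {S} F still reaches {P,W,Y} ∋ Y.
{S,W}: F⊥Y given {S,W} in G with F→· removed — back-door holds.

F→Y: minimal back-door set {S, W}.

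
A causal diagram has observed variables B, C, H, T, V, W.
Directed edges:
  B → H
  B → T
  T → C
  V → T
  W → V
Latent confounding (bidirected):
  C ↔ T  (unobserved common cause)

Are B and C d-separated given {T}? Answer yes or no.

No — B and C are d-connected given {T}.

Bayes-Ball from B | {T} reaches {C,H,V,W}.
C ∈ reach(B|{T}) ⇒ B ⊥̸ C | {T}.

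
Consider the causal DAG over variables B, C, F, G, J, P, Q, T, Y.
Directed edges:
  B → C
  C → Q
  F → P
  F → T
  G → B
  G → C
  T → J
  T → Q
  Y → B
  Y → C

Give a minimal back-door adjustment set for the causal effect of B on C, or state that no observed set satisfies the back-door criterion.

B→C: minimal back-door set {G, Y}.

desc(B)\{B}={C,Q}; candidates ⊆ {F,G,J,P,T,Y}.
size 0: {}; under {} B still reaches {C,G,Q,Y} ∋ C.
size 1: {F}, {G}, {J} …(+3); under {F} B still reaches {C,G,Q,Y} ∋ C.
{G,Y}: B⊥C given {G,Y} in G with B→· removed — back-door holds.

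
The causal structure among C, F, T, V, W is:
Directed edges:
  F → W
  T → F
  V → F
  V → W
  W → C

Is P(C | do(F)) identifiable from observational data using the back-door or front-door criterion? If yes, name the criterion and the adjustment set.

P(C|do(F)): backdoor, adjust for {V}.

desc(F)\{F}={C,W}; candidates ⊆ {T,V}.
size 0: {}; under {} F still reaches {C,T,V,W} ∋ C.
{V}: F⊥C given {V} in G with F→· removed — back-door holds.
P(C|do(F)) = Σ_{V} P(C|F,V)·P(V).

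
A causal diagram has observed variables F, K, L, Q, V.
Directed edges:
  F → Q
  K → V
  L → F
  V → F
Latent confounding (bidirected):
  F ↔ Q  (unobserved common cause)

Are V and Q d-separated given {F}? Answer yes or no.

Bayes-Ball from V | {F} reaches {K,L,Q}.
Q ∈ reach(V|{F}) ⇒ V ⊥̸ Q | {F}.

No — V and Q are d-connected given {F}.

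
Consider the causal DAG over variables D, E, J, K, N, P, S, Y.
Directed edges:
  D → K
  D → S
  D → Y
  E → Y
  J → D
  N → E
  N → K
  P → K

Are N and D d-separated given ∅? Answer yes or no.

Yes — N ⊥ D | ∅.

Bayes-Ball from N | ∅ reaches {E,K,Y}.
D ∉ reach(N|∅) ⇒ N ⊥ D | ∅.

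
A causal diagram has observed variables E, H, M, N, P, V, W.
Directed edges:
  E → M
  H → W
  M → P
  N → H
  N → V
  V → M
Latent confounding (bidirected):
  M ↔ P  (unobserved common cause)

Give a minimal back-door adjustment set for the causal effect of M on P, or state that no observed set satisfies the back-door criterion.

desc(M)\{M}={P}; candidates ⊆ {E,H,N,V,W}.
M↔P: latent back-door arc(s) into M.
size 0: {}; under {} M still reaches {E,H,N,P,V,W} ∋ P.
size 1: {E}, {H}, {N} …(+2); under {E} M still reaches {H,N,P,V,W} ∋ P.
size 2: {E,H}, {E,N}, {E,V} …(+7); under {E,H} M still reaches {N,P,V} ∋ P.
M↔P cannot be blocked by any observed set — no back-door set.

M→P: no observed back-door set.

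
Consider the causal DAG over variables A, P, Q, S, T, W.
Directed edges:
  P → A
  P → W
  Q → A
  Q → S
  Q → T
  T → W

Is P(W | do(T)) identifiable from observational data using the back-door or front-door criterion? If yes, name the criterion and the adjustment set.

desc(T)\{T}={W}; candidates ⊆ {A,P,Q,S}.
∅: T⊥W given ∅ in G with T→· removed — back-door holds.
P(W|do(T)) = P(W|T) — no adjustment needed.

P(W|do(T)): backdoor, adjust for ∅.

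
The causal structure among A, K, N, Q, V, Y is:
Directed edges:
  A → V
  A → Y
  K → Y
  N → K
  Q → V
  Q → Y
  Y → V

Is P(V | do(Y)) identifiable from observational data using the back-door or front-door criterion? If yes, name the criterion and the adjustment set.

P(V|do(Y)): backdoor, adjust for {A, Q}.

desc(Y)\{Y}={V}; candidates ⊆ {A,K,N,Q}.
size 0: {}; under {} Y still reaches {A,K,N,Q,V} ∋ V.
size 1: {A}, {K}, {N} …(+1); under {A} Y still reaches {K,N,Q,V} ∋ V.
{A,Q}: Y⊥V given {A,Q} in G with Y→· removed — back-door holds.
P(V|do(Y)) = Σ_{A,Q} P(V|Y,A,Q)·P(A,Q).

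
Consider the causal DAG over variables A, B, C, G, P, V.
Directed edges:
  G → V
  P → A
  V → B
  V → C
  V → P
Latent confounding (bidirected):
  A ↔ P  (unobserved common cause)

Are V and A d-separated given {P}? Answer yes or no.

Bayes-Ball from V | {P} reaches {A,B,C,G}.
A ∈ reach(V|{P}) ⇒ V ⊥̸ A | {P}.

No — V and A are d-connected given {P}.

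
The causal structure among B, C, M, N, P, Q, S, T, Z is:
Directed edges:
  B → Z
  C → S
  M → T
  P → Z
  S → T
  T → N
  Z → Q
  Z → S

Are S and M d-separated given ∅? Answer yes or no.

Yes — S ⊥ M | ∅.

Bayes-Ball from S | ∅ reaches {B,C,N,P,Q,T,Z}.
M ∉ reach(S|∅) ⇒ S ⊥ M | ∅.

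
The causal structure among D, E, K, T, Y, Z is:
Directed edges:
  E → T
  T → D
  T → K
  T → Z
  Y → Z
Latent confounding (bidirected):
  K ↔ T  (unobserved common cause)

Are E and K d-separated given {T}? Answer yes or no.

No — E and K are d-connected given {T}.

Bayes-Ball from E | {T} reaches {K}.
K ∈ reach(E|{T}) ⇒ E ⊥̸ K | {T}.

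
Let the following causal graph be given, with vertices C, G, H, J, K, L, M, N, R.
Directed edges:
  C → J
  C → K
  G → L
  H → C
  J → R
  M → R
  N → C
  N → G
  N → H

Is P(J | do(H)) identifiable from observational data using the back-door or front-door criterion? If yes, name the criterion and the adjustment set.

P(J|do(H)): backdoor, adjust for {N}.

desc(H)\{H}={C,J,K,R}; candidates ⊆ {G,L,M,N}.
size 0: {}; under {} H still reaches {C,G,J,K,L,N,R} ∋ J.
{N}: H⊥J given {N} in G with H→· removed — back-door holds.
P(J|do(H)) = Σ_{N} P(J|H,N)·P(N).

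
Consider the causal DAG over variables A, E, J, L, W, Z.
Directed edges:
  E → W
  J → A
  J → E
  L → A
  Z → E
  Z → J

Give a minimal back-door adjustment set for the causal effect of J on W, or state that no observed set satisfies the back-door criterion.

desc(J)\{J}={A,E,W}; candidates ⊆ {L,Z}.
size 0: {}; under {} J still reaches {E,W,Z} ∋ W.
{Z}: J⊥W given {Z} in G with J→· removed — back-door holds.

J→W: minimal back-door set {Z}.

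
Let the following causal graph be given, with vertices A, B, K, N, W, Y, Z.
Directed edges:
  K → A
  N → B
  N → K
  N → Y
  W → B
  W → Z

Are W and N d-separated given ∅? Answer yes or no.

Yes — W ⊥ N | ∅.

Bayes-Ball from W | ∅ reaches {B,Z}.
N ∉ reach(W|∅) ⇒ W ⊥ N | ∅.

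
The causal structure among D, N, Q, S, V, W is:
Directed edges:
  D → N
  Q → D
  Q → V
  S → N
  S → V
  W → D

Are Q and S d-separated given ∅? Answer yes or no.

Bayes-Ball from Q | ∅ reaches {D,N,V}.
S ∉ reach(Q|∅) ⇒ Q ⊥ S | ∅.

Yes — Q ⊥ S | ∅.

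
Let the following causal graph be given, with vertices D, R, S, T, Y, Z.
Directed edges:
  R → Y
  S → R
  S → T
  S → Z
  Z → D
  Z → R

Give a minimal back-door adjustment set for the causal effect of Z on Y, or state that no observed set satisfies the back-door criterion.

desc(Z)\{Z}={D,R,Y}; candidates ⊆ {S,T}.
size 0: {}; under {} Z still reaches {R,S,T,Y} ∋ Y.
{S}: Z⊥Y given {S} in G with Z→· removed — back-door holds.

Z→Y: minimal back-door set {S}.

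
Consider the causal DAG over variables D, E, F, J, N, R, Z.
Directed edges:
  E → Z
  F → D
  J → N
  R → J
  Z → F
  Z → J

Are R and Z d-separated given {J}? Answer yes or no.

Bayes-Ball from R | {J} reaches {D,E,F,Z}.
Z ∈ reach(R|{J}) ⇒ R ⊥̸ Z | {J}.

No — R and Z are d-connected given {J}.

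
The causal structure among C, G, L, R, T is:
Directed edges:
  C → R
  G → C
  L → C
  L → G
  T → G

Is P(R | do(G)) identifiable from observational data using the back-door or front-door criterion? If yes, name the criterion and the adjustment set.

desc(G)\{G}={C,R}; candidates ⊆ {L,T}.
size 0: {}; under {} G still reaches {C,L,R,T} ∋ R.
{L}: G⊥R given {L} in G with G→· removed — back-door holds.
P(R|do(G)) = Σ_{L} P(R|G,L)·P(L).

P(R|do(G)): backdoor, adjust for {L}.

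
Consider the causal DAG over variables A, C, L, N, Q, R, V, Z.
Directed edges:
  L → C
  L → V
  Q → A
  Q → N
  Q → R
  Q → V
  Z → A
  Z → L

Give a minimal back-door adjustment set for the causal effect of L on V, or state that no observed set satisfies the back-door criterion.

L→V: minimal back-door set ∅.

desc(L)\{L}={C,V}; candidates ⊆ {A,N,Q,R,Z}.
∅: L⊥V given ∅ in G with L→· removed — back-door holds.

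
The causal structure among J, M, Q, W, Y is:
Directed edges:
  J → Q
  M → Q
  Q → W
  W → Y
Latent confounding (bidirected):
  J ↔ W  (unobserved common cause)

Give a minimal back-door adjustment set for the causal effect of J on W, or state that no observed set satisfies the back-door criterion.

desc(J)\{J}={Q,W,Y}; candidates ⊆ {M}.
J↔W: latent back-door arc(s) into J.
size 0: {}; under {} J still reaches {W,Y} ∋ W.
size 1: {M}; under {M} J still reaches {W,Y} ∋ W.
J↔W cannot be blocked by any observed set — no back-door set.

J→W: no observed back-door set.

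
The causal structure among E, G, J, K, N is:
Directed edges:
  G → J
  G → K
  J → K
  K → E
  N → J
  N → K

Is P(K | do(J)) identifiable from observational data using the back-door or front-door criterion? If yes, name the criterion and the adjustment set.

desc(J)\{J}={E,K}; candidates ⊆ {G,N}.
size 0: {}; under {} J still reaches {E,G,K,N} ∋ K.
size 1: {G}, {N}; under {G} J still reaches {E,K,N} ∋ K.
{G,N}: J⊥K given {G,N} in G with J→· removed — back-door holds.
P(K|do(J)) = Σ_{G,N} P(K|J,G,N)·P(G,N).

P(K|do(J)): backdoor, adjust for {G, N}.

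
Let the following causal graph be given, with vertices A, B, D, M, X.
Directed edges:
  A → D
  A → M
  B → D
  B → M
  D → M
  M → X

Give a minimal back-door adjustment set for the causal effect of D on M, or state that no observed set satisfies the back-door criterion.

D→M: minimal back-door set {A, B}.

desc(D)\{D}={M,X}; candidates ⊆ {A,B}.
size 0: {}; under {} D still reaches {A,B,M,X} ∋ M.
size 1: {A}, {B}; under {A} D still reaches {B,M,X} ∋ M.
{A,B}: D⊥M given {A,B} in G with D→· removed — back-door holds.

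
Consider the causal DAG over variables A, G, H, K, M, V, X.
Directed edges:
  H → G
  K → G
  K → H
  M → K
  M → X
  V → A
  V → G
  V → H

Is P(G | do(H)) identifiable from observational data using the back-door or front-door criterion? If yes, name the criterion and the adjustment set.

P(G|do(H)): backdoor, adjust for {K, V}.

desc(H)\{H}={G}; candidates ⊆ {A,K,M,V,X}.
size 0: {}; under {} H still reaches {A,G,K,M,V,X} ∋ G.
size 1: {A}, {K}, {M} …(+2); under {A} H still reaches {G,K,M,V,X} ∋ G.
{K,V}: H⊥G given {K,V} in G with H→· removed — back-door holds.
P(G|do(H)) = Σ_{K,V} P(G|H,K,V)·P(K,V).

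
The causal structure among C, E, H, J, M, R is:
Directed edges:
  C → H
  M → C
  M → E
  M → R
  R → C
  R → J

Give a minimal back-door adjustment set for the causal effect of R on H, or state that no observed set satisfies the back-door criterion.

R→H: minimal back-door set {M}.

desc(R)\{R}={C,H,J}; candidates ⊆ {E,M}.
size 0: {}; under {} R still reaches {C,E,H,M} ∋ H.
{M}: R⊥H given {M} in G with R→· removed — back-door holds.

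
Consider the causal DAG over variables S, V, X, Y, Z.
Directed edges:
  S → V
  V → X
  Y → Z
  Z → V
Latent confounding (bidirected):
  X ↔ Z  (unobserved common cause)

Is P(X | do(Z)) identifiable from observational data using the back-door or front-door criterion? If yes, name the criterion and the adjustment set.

desc(Z)\{Z}={V,X}; candidates ⊆ {S,Y}.
Z↔X: latent back-door arc(s) into Z.
size 0: {}; under {} Z still reaches {X,Y} ∋ X.
size 1: {S}, {Y}; under {S} Z still reaches {X,Y} ∋ X.
size 2: {S,Y}; under {S,Y} Z still reaches {X} ∋ X.
Z↔X cannot be blocked by any observed set — no back-door set.
{V}: (i) intercepts every directed Z→X path; (ii) no back-door Z→{V}; (iii) {Z} blocks every back-door {V}→X. Front-door holds.
P(X|do(Z)) = Σ_{V} P(V|Z) Σ_{Z'} P(X|V,Z')P(Z').

P(X|do(Z)): frontdoor, adjust for {V}.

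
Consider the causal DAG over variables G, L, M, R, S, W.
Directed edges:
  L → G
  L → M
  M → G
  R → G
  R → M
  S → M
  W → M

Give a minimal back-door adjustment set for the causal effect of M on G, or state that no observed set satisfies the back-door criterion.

desc(M)\{M}={G}; candidates ⊆ {L,R,S,W}.
size 0: {}; under {} M still reaches {G,L,R,S,W} ∋ G.
size 1: {L}, {R}, {S} …(+1); under {L} M still reaches {G,R,S,W} ∋ G.
{L,R}: M⊥G given {L,R} in G with M→· removed — back-door holds.

M→G: minimal back-door set {L, R}.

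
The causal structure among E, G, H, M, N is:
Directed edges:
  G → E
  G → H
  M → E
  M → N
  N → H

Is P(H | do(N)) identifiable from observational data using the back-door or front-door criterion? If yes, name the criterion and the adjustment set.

P(H|do(N)): backdoor, adjust for ∅.

desc(N)\{N}={H}; candidates ⊆ {E,G,M}.
∅: N⊥H given ∅ in G with N→· removed — back-door holds.
P(H|do(N)) = P(H|N) — no adjustment needed.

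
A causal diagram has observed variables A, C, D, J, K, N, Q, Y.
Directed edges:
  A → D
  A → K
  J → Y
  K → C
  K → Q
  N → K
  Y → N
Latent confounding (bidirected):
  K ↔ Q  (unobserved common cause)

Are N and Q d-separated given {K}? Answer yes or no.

Bayes-Ball from N | {K} reaches {A,D,J,Q,Y}.
Q ∈ reach(N|{K}) ⇒ N ⊥̸ Q | {K}.

No — N and Q are d-connected given {K}.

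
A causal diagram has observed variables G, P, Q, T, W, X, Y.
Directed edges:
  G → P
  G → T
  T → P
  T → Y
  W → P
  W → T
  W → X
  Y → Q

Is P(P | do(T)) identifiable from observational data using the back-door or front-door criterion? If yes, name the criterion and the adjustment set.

P(P|do(T)): backdoor, adjust for {G, W}.

desc(T)\{T}={P,Q,Y}; candidates ⊆ {G,W,X}.
size 0: {}; under {} T still reaches {G,P,W,X} ∋ P.
size 1: {G}, {W}, {X}; under {G} T still reaches {P,W,X} ∋ P.
{G,W}: T⊥P given {G,W} in G with T→· removed — back-door holds.
P(P|do(T)) = Σ_{G,W} P(P|T,G,W)·P(G,W).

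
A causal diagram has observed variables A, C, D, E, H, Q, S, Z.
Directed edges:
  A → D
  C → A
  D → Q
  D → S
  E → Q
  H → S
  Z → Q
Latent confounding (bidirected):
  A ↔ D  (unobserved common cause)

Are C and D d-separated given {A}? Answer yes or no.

Bayes-Ball from C | {A} reaches {D,Q,S}.
D ∈ reach(C|{A}) ⇒ C ⊥̸ D | {A}.

No — C and D are d-connected given {A}.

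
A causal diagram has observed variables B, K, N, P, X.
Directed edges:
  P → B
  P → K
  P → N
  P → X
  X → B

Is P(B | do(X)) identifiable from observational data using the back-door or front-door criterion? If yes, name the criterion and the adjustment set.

desc(X)\{X}={B}; candidates ⊆ {K,N,P}.
size 0: {}; under {} X still reaches {B,K,N,P} ∋ B.
{P}: X⊥B given {P} in G with X→· removed — back-door holds.
P(B|do(X)) = Σ_{P} P(B|X,P)·P(P).

P(B|do(X)): backdoor, adjust for {P}.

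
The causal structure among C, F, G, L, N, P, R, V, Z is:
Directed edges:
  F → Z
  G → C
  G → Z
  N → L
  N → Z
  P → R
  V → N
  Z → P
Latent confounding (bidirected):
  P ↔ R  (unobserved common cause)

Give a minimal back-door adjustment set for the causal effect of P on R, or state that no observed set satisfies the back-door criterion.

desc(P)\{P}={R}; candidates ⊆ {C,F,G,L,N,V,Z}.
P↔R: latent back-door arc(s) into P.
size 0: {}; under {} P still reaches {C,F,G,L,N,R,V,Z} ∋ R.
size 1: {C}, {F}, {G} …(+4); under {C} P still reaches {F,G,L,N,R,V,Z} ∋ R.
size 2: {C,F}, {C,G}, {C,L} …(+18); under {C,F} P still reaches {G,L,N,R,V,Z} ∋ R.
P↔R cannot be blocked by any observed set — no back-door set.

P→R: no observed back-door set.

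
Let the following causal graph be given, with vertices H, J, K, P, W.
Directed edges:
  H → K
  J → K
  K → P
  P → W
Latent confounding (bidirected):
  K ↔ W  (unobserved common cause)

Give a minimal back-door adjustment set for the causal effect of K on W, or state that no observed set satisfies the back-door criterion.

desc(K)\{K}={P,W}; candidates ⊆ {H,J}.
K↔W: latent back-door arc(s) into K.
size 0: {}; under {} K still reaches {H,J,W} ∋ W.
size 1: {H}, {J}; under {H} K still reaches {J,W} ∋ W.
size 2: {H,J}; under {H,J} K still reaches {W} ∋ W.
K↔W cannot be blocked by any observed set — no back-door set.

K→W: no observed back-door set.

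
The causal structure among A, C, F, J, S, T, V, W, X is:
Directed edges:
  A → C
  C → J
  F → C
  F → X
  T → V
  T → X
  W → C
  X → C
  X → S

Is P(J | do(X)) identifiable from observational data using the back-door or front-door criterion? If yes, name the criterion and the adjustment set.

desc(X)\{X}={C,J,S}; candidates ⊆ {A,F,T,V,W}.
size 0: {}; under {} X still reaches {C,F,J,T,V} ∋ J.
{F}: X⊥J given {F} in G with X→· removed — back-door holds.
P(J|do(X)) = Σ_{F} P(J|X,F)·P(F).

P(J|do(X)): backdoor, adjust for {F}.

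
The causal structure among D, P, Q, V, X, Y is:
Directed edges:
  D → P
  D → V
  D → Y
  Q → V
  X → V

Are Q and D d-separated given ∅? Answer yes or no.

Yes — Q ⊥ D | ∅.

Bayes-Ball from Q | ∅ reaches {V}.
D ∉ reach(Q|∅) ⇒ Q ⊥ D | ∅.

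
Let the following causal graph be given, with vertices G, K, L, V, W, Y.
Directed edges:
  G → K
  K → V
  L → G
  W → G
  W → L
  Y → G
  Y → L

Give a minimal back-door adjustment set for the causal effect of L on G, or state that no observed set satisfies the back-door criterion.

L→G: minimal back-door set {W, Y}.

desc(L)\{L}={G,K,V}; candidates ⊆ {W,Y}.
size 0: {}; under {} L still reaches {G,K,V,W,Y} ∋ G.
size 1: {W}, {Y}; under {W} L still reaches {G,K,V,Y} ∋ G.
{W,Y}: L⊥G given {W,Y} in G with L→· removed — back-door holds.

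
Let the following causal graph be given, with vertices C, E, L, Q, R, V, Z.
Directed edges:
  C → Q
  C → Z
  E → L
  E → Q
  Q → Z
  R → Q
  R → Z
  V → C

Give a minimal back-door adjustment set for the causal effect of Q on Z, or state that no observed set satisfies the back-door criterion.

Q→Z: minimal back-door set {C, R}.

desc(Q)\{Q}={Z}; candidates ⊆ {C,E,L,R,V}.
size 0: {}; under {} Q still reaches {C,E,L,R,V,Z} ∋ Z.
size 1: {C}, {E}, {L} …(+2); under {C} Q still reaches {E,L,R,Z} ∋ Z.
{C,R}: Q⊥Z given {C,R} in G with Q→· removed — back-door holds.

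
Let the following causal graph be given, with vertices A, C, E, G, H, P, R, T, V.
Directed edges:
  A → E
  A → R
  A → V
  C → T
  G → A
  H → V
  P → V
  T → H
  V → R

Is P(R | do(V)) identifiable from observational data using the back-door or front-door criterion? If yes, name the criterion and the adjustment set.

desc(V)\{V}={R}; candidates ⊆ {A,C,E,G,H,P,T}.
size 0: {}; under {} V still reaches {A,C,E,G,H,P,R,T} ∋ R.
{A}: V⊥R given {A} in G with V→· removed — back-door holds.
P(R|do(V)) = Σ_{A} P(R|V,A)·P(A).

P(R|do(V)): backdoor, adjust for {A}.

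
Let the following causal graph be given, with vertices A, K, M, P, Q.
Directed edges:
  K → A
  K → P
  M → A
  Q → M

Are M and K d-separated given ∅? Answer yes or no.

Yes — M ⊥ K | ∅.

Bayes-Ball from M | ∅ reaches {A,Q}.
K ∉ reach(M|∅) ⇒ M ⊥ K | ∅.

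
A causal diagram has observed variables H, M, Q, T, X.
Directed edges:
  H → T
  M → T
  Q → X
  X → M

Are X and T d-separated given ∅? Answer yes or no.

No — X and T are d-connected given ∅.

Bayes-Ball from X | ∅ reaches {M,Q,T}.
T ∈ reach(X|∅) ⇒ X ⊥̸ T | ∅.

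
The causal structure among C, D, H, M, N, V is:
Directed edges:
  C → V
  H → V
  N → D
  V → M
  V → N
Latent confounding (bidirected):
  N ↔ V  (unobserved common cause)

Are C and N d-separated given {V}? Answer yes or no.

No — C and N are d-connected given {V}.

Bayes-Ball from C | {V} reaches {D,H,N}.
N ∈ reach(C|{V}) ⇒ C ⊥̸ N | {V}.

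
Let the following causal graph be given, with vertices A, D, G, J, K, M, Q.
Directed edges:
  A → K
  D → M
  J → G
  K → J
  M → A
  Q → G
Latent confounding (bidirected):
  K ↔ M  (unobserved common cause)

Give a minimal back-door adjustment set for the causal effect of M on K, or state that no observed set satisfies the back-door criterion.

M→K: no observed back-door set.

desc(M)\{M}={A,G,J,K}; candidates ⊆ {D,Q}.
M↔K: latent back-door arc(s) into M.
size 0: {}; under {} M still reaches {D,G,J,K} ∋ K.
size 1: {D}, {Q}; under {D} M still reaches {G,J,K} ∋ K.
size 2: {D,Q}; under {D,Q} M still reaches {G,J,K} ∋ K.
M↔K cannot be blocked by any observed set — no back-door set.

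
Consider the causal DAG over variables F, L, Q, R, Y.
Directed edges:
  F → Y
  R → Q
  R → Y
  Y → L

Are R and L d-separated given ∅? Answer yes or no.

Bayes-Ball from R | ∅ reaches {L,Q,Y}.
L ∈ reach(R|∅) ⇒ R ⊥̸ L | ∅.

No — R and L are d-connected given ∅.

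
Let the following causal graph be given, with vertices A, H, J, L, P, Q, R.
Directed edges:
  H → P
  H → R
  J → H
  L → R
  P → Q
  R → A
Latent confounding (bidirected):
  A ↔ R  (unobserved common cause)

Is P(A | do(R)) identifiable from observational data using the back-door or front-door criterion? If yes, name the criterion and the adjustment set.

P(A|do(R)): not identifiable (no BD/FD set).

desc(R)\{R}={A}; candidates ⊆ {H,J,L,P,Q}.
R↔A: latent back-door arc(s) into R.
size 0: {}; under {} R still reaches {A,H,J,L,P,Q} ∋ A.
size 1: {H}, {J}, {L} …(+2); under {H} R still reaches {A,L} ∋ A.
size 2: {H,J}, {H,L}, {H,P} …(+7); under {H,J} R still reaches {A,L} ∋ A.
R↔A cannot be blocked by any observed set — no back-door set.
No mediator lies on a directed R→…→A path.
Neither criterion identifies P(A|do(R)) in this graph.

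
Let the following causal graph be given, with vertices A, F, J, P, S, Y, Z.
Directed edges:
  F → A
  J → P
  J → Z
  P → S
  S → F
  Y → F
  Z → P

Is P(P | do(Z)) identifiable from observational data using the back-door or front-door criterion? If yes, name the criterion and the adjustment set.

desc(Z)\{Z}={A,F,P,S}; candidates ⊆ {J,Y}.
size 0: {}; under {} Z still reaches {A,F,J,P,S} ∋ P.
{J}: Z⊥P given {J} in G with Z→· removed — back-door holds.
P(P|do(Z)) = Σ_{J} P(P|Z,J)·P(J).

P(P|do(Z)): backdoor, adjust for {J}.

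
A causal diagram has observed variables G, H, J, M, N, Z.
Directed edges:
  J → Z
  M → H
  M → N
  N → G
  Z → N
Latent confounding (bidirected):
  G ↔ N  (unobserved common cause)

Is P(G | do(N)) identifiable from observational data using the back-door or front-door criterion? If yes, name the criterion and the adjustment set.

P(G|do(N)): not identifiable (no BD/FD set).

desc(N)\{N}={G}; candidates ⊆ {H,J,M,Z}.
N↔G: latent back-door arc(s) into N.
size 0: {}; under {} N still reaches {G,H,J,M,Z} ∋ G.
size 1: {H}, {J}, {M} …(+1); under {H} N still reaches {G,J,M,Z} ∋ G.
size 2: {H,J}, {H,M}, {H,Z} …(+3); under {H,J} N still reaches {G,M,Z} ∋ G.
N↔G cannot be blocked by any observed set — no back-door set.
No mediator lies on a directed N→…→G path.
Neither criterion identifies P(G|do(N)) in this graph.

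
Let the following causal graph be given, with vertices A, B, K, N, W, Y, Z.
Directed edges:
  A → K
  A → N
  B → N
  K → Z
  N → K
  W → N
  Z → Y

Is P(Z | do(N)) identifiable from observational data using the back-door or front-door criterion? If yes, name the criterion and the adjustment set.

desc(N)\{N}={K,Y,Z}; candidates ⊆ {A,B,W}.
size 0: {}; under {} N still reaches {A,B,K,W,Y,Z} ∋ Z.
{A}: N⊥Z given {A} in G with N→· removed — back-door holds.
P(Z|do(N)) = Σ_{A} P(Z|N,A)·P(A).

P(Z|do(N)): backdoor, adjust for {A}.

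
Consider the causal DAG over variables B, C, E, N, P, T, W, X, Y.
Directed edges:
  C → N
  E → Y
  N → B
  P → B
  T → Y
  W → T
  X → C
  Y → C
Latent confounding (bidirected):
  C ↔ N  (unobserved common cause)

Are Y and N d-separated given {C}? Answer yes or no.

Bayes-Ball from Y | {C} reaches {B,E,N,T,W,X}.
N ∈ reach(Y|{C}) ⇒ Y ⊥̸ N | {C}.

No — Y and N are d-connected given {C}.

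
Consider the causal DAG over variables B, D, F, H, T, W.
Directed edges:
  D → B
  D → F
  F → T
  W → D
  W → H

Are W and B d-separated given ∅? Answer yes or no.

Bayes-Ball from W | ∅ reaches {B,D,F,H,T}.
B ∈ reach(W|∅) ⇒ W ⊥̸ B | ∅.

No — W and B are d-connected given ∅.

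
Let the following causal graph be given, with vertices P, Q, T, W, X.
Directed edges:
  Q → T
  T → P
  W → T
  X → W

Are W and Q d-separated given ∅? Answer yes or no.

Bayes-Ball from W | ∅ reaches {P,T,X}.
Q ∉ reach(W|∅) ⇒ W ⊥ Q | ∅.

Yes — W ⊥ Q | ∅.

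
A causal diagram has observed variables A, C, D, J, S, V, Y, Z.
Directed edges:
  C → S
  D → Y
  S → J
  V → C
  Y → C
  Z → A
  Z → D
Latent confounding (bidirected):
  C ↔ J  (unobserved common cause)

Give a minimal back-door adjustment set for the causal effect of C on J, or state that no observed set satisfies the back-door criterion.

C→J: no observed back-door set.

desc(C)\{C}={J,S}; candidates ⊆ {A,D,V,Y,Z}.
C↔J: latent back-door arc(s) into C.
size 0: {}; under {} C still reaches {A,D,J,V,Y,Z} ∋ J.
size 1: {A}, {D}, {V} …(+2); under {A} C still reaches {D,J,V,Y,Z} ∋ J.
size 2: {A,D}, {A,V}, {A,Y} …(+7); under {A,D} C still reaches {J,V,Y} ∋ J.
C↔J cannot be blocked by any observed set — no back-door set.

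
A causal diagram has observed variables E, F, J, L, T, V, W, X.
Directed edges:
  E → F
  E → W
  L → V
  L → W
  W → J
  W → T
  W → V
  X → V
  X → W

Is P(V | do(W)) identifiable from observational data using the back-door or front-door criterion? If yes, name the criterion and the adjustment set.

P(V|do(W)): backdoor, adjust for {L, X}.

desc(W)\{W}={J,T,V}; candidates ⊆ {E,F,L,X}.
size 0: {}; under {} W still reaches {E,F,L,V,X} ∋ V.
size 1: {E}, {F}, {L} …(+1); under {E} W still reaches {L,V,X} ∋ V.
{L,X}: W⊥V given {L,X} in G with W→· removed — back-door holds.
P(V|do(W)) = Σ_{L,X} P(V|W,L,X)·P(L,X).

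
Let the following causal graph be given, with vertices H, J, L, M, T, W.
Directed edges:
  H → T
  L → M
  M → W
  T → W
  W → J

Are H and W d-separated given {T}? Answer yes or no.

Bayes-Ball from H | {T} reaches ∅.
W ∉ reach(H|{T}) ⇒ H ⊥ W | {T}.

Yes — H ⊥ W | {T}.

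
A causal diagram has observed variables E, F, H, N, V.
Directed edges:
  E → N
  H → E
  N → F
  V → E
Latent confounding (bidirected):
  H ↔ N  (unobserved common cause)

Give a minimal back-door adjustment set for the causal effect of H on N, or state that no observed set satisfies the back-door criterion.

desc(H)\{H}={E,F,N}; candidates ⊆ {V}.
H↔N: latent back-door arc(s) into H.
size 0: {}; under {} H still reaches {F,N} ∋ N.
size 1: {V}; under {V} H still reaches {F,N} ∋ N.
H↔N cannot be blocked by any observed set — no back-door set.

H→N: no observed back-door set.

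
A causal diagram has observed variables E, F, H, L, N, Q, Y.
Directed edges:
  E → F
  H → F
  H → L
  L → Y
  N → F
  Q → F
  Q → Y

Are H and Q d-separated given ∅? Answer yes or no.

Bayes-Ball from H | ∅ reaches {F,L,Y}.
Q ∉ reach(H|∅) ⇒ H ⊥ Q | ∅.

Yes — H ⊥ Q | ∅.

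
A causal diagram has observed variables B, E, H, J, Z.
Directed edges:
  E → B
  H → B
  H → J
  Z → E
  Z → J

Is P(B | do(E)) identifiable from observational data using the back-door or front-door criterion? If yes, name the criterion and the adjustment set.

desc(E)\{E}={B}; candidates ⊆ {H,J,Z}.
∅: E⊥B given ∅ in G with E→· removed — back-door holds.
P(B|do(E)) = P(B|E) — no adjustment needed.

P(B|do(E)): backdoor, adjust for ∅.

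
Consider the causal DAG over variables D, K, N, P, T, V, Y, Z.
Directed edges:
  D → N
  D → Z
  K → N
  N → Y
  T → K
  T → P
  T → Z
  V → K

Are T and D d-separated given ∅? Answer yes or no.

Yes — T ⊥ D | ∅.

Bayes-Ball from T | ∅ reaches {K,N,P,Y,Z}.
D ∉ reach(T|∅) ⇒ T ⊥ D | ∅.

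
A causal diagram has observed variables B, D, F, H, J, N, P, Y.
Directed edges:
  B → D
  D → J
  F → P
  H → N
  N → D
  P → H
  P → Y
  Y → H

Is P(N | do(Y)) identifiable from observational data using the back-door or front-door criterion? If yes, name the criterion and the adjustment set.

desc(Y)\{Y}={D,H,J,N}; candidates ⊆ {B,F,P}.
size 0: {}; under {} Y still reaches {D,F,H,J,N,P} ∋ N.
{P}: Y⊥N given {P} in G with Y→· removed — back-door holds.
P(N|do(Y)) = Σ_{P} P(N|Y,P)·P(P).

P(N|do(Y)): backdoor, adjust for {P}.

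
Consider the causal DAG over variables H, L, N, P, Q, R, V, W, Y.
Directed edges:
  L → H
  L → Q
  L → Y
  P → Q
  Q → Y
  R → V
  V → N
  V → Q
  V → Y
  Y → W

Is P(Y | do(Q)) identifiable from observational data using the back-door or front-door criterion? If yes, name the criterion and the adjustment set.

P(Y|do(Q)): backdoor, adjust for {L, V}.

desc(Q)\{Q}={W,Y}; candidates ⊆ {H,L,N,P,R,V}.
size 0: {}; under {} Q still reaches {H,L,N,P,R,V,W,Y} ∋ Y.
size 1: {H}, {L}, {N} …(+3); under {H} Q still reaches {L,N,P,R,V,W,Y} ∋ Y.
{L,V}: Q⊥Y given {L,V} in G with Q→· removed — back-door holds.
P(Y|do(Q)) = Σ_{L,V} P(Y|Q,L,V)·P(L,V).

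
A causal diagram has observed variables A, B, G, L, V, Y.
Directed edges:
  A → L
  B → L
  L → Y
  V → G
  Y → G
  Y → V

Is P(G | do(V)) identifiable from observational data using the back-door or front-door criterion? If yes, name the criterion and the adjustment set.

P(G|do(V)): backdoor, adjust for {Y}.

desc(V)\{V}={G}; candidates ⊆ {A,B,L,Y}.
size 0: {}; under {} V still reaches {A,B,G,L,Y} ∋ G.
{Y}: V⊥G given {Y} in G with V→· removed — back-door holds.
P(G|do(V)) = Σ_{Y} P(G|V,Y)·P(Y).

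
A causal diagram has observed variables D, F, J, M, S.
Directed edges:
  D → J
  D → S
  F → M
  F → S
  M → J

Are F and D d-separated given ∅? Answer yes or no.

Yes — F ⊥ D | ∅.

Bayes-Ball from F | ∅ reaches {J,M,S}.
D ∉ reach(F|∅) ⇒ F ⊥ D | ∅.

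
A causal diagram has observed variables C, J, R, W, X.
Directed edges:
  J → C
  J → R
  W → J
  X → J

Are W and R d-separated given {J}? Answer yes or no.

Bayes-Ball from W | {J} reaches {X}.
R ∉ reach(W|{J}) ⇒ W ⊥ R | {J}.

Yes — W ⊥ R | {J}.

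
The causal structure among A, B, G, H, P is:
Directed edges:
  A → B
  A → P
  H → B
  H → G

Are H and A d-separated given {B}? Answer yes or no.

No — H and A are d-connected given {B}.

Bayes-Ball from H | {B} reaches {A,G,P}.
A ∈ reach(H|{B}) ⇒ H ⊥̸ A | {B}.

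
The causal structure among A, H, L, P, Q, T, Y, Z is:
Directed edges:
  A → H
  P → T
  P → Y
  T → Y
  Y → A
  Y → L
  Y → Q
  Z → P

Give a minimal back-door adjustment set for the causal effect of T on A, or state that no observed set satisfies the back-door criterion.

desc(T)\{T}={A,H,L,Q,Y}; candidates ⊆ {P,Z}.
size 0: {}; under {} T still reaches {A,H,L,P,Q,Y,Z} ∋ A.
{P}: T⊥A given {P} in G with T→· removed — back-door holds.

T→A: minimal back-door set {P}.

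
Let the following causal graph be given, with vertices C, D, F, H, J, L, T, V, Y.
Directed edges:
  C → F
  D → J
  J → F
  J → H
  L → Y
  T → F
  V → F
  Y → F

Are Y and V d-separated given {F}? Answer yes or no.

No — Y and V are d-connected given {F}.

Bayes-Ball from Y | {F} reaches {C,D,H,J,L,T,V}.
V ∈ reach(Y|{F}) ⇒ Y ⊥̸ V | {F}.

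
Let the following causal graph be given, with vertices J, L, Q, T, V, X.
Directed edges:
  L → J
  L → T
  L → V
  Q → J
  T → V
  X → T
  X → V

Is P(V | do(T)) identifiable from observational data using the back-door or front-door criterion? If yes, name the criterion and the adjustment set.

desc(T)\{T}={V}; candidates ⊆ {J,L,Q,X}.
size 0: {}; under {} T still reaches {J,L,V,X} ∋ V.
size 1: {J}, {L}, {Q} …(+1); under {J} T still reaches {L,Q,V,X} ∋ V.
{L,X}: T⊥V given {L,X} in G with T→· removed — back-door holds.
P(V|do(T)) = Σ_{L,X} P(V|T,L,X)·P(L,X).

P(V|do(T)): backdoor, adjust for {L, X}.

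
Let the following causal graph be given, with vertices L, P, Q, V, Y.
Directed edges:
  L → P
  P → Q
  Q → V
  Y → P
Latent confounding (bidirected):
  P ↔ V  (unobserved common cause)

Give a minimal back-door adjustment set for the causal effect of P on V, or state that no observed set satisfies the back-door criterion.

desc(P)\{P}={Q,V}; candidates ⊆ {L,Y}.
P↔V: latent back-door arc(s) into P.
size 0: {}; under {} P still reaches {L,V,Y} ∋ V.
size 1: {L}, {Y}; under {L} P still reaches {V,Y} ∋ V.
size 2: {L,Y}; under {L,Y} P still reaches {V} ∋ V.
P↔V cannot be blocked by any observed set — no back-door set.

P→V: no observed back-door set.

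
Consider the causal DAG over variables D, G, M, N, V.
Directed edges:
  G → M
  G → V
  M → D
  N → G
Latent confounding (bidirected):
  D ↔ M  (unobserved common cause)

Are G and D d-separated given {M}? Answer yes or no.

Bayes-Ball from G | {M} reaches {D,N,V}.
D ∈ reach(G|{M}) ⇒ G ⊥̸ D | {M}.

No — G and D are d-connected given {M}.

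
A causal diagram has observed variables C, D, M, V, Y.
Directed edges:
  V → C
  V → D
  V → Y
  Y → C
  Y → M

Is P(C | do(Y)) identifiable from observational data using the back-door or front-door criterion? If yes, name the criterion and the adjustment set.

P(C|do(Y)): backdoor, adjust for {V}.

desc(Y)\{Y}={C,M}; candidates ⊆ {D,V}.
size 0: {}; under {} Y still reaches {C,D,V} ∋ C.
{V}: Y⊥C given {V} in G with Y→· removed — back-door holds.
P(C|do(Y)) = Σ_{V} P(C|Y,V)·P(V).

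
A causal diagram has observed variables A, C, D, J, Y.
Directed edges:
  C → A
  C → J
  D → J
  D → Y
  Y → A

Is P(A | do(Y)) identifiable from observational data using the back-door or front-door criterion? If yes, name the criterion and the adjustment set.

P(A|do(Y)): backdoor, adjust for ∅.

desc(Y)\{Y}={A}; candidates ⊆ {C,D,J}.
∅: Y⊥A given ∅ in G with Y→· removed — back-door holds.
P(A|do(Y)) = P(A|Y) — no adjustment needed.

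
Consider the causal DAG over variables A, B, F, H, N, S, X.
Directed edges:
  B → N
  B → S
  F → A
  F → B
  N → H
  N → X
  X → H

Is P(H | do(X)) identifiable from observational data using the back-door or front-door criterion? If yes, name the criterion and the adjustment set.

P(H|do(X)): backdoor, adjust for {N}.

desc(X)\{X}={H}; candidates ⊆ {A,B,F,N,S}.
size 0: {}; under {} X still reaches {A,B,F,H,N,S} ∋ H.
{N}: X⊥H given {N} in G with X→· removed — back-door holds.
P(H|do(X)) = Σ_{N} P(H|X,N)·P(N).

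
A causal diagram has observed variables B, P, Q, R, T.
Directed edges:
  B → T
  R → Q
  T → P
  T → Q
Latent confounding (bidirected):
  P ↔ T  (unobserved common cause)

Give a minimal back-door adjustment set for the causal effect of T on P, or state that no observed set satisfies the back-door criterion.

T→P: no observed back-door set.

desc(T)\{T}={P,Q}; candidates ⊆ {B,R}.
T↔P: latent back-door arc(s) into T.
size 0: {}; under {} T still reaches {B,P} ∋ P.
size 1: {B}, {R}; under {B} T still reaches {P} ∋ P.
size 2: {B,R}; under {B,R} T still reaches {P} ∋ P.
T↔P cannot be blocked by any observed set — no back-door set.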